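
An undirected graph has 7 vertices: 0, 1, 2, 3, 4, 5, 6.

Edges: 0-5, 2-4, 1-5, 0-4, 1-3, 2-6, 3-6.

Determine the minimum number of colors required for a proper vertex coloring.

The cycle 3-6-2-4-0-5-1-3 has odd length 7, so it cannot be 2-colored; at least 3 colors are needed.
3 colors suffice: color a → {1, 4, 6}; color b → {2, 3, 5}; color c → {0}. No two adjacent vertices share a color.

3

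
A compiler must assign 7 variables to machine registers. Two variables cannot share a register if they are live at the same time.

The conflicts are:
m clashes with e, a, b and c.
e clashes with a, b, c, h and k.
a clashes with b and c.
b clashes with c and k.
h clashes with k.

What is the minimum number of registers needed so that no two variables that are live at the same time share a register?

5

m, e, a, b, c all conflict with each other, so at least 5 registers are needed.
A valid assignment using 5 registers: m=4, e=1, a=3, b=2, c=5, h=2, k=3. No two conflicting variables share a register.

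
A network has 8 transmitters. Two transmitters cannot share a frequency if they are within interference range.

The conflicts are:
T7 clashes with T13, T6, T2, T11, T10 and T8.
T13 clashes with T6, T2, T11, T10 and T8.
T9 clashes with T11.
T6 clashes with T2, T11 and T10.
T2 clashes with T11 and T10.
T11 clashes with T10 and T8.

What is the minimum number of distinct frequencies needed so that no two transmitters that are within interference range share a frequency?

T7, T13, T6, T2, T11, T10 are mutually in conflict, so at least 6 frequencies are needed.
Using 6 frequencies: T7=2, T13=3, T9=2, T6=5, T2=4, T11=1, T10=6, T8=4. No two conflicting transmitters share a frequency.

6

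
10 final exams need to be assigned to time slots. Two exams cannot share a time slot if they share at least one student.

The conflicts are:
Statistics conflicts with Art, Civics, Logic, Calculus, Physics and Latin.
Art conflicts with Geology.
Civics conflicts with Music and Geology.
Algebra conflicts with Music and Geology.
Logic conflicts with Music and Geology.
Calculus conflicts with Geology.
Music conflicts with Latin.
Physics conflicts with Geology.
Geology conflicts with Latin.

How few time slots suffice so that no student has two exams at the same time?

Algebra and Music conflict, so at least 2 time slots are needed.
2 time slots suffice: time slot 1 → {Statistics, Music, Geology}; time slot 2 → {Art, Civics, Algebra, Logic, Calculus, Physics, Latin}. Each listed conflict is separated.

2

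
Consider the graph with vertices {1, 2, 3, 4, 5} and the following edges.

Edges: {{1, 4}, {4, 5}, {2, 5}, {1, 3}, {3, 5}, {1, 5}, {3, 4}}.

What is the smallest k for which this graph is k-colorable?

4

1, 3, 4, 5 form a clique, so at least 4 colors are needed.
4 colors suffice: color red → {5}; color blue → {2, 3}; color green → {4}; color yellow → {1}. Every edge joins two different colors.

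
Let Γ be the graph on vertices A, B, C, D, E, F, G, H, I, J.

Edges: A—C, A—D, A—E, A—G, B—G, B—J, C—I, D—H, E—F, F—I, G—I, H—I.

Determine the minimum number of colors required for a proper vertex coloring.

The cycle G-I-H-D-A-G has odd length 5, so it cannot be 2-colored; at least 3 colors are needed.
3 colors suffice: A=red, B=red, C=blue, D=green, E=green, F=blue, G=blue, H=blue, I=red, J=blue. Each edge has distinct colors on its endpoints.

3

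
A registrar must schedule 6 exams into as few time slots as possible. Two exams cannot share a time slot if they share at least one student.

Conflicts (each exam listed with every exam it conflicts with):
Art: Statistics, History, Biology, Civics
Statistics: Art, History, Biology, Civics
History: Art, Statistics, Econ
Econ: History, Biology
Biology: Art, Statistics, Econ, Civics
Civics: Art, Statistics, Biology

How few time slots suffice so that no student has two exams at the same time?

4

Art, Statistics, Biology, Civics all conflict with each other, so at least 4 time slots are needed.
A valid assignment using 4 time slots: Art=3, Statistics=2, History=1, Econ=2, Biology=1, Civics=4. Every pair that conflicts lands in different time slots.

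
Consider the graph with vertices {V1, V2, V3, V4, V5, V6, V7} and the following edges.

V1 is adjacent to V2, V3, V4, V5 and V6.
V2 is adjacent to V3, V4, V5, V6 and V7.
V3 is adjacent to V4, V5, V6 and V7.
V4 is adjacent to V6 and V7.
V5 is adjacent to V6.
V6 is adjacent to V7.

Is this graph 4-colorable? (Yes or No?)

No

V2, V3, V4, V6, V7 are mutually adjacent (a clique of size 5), so at least 5 colors are needed.
So 4 colors are not enough.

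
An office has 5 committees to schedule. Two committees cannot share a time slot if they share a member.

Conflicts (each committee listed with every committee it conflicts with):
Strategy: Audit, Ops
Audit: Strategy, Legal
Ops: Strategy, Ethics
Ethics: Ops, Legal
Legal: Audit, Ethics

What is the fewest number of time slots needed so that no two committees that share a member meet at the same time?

3

The cycle Audit-Strategy-Ops-Ethics-Legal-Audit has odd length 5, so it cannot be 2-colored; at least 3 time slots are needed.
3 time slots suffice: time slot 1 → {Audit, Ops}; time slot 2 → {Strategy, Legal}; time slot 3 → {Ethics}. No two conflicting committees share a time slot.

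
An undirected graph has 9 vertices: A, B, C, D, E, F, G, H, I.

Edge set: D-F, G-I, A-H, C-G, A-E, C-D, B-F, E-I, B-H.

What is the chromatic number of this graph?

3

The cycle G-I-E-A-H-B-F-D-C-G has odd length 9, so it cannot be 2-colored; at least 3 colors are needed.
3 colors suffice: A=2, B=2, C=2, D=3, E=1, F=1, G=1, H=1, I=2. Every edge joins two different colors.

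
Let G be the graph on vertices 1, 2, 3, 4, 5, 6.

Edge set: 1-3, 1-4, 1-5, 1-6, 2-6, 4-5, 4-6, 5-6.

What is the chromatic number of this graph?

1, 4, 5, 6 form a clique, so at least 4 colors are needed.
4 colors suffice: color a → {3, 6}; color b → {1, 2}; color c → {5}; color d → {4}. Every edge joins two different colors.

4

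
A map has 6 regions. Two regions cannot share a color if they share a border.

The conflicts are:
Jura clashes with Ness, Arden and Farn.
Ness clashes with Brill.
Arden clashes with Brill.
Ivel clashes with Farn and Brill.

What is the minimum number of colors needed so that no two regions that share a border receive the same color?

3

The cycle Farn-Jura-Ness-Brill-Ivel-Farn has odd length 5, so it cannot be 2-colored; at least 3 colors are needed.
3 colors suffice: Jura=1, Ness=2, Arden=2, Ivel=3, Farn=2, Brill=1. Each listed conflict is separated.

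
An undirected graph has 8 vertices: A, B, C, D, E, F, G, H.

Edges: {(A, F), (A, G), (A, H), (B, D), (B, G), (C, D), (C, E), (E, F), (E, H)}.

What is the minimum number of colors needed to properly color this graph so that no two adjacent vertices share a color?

The cycle H-E-C-D-B-G-A-H has odd length 7, so it cannot be 2-colored; at least 3 colors are needed.
3 colors suffice: color 1 → {A, D, E}; color 2 → {B, C, F, H}; color 3 → {G}. Every edge joins two different colors.

3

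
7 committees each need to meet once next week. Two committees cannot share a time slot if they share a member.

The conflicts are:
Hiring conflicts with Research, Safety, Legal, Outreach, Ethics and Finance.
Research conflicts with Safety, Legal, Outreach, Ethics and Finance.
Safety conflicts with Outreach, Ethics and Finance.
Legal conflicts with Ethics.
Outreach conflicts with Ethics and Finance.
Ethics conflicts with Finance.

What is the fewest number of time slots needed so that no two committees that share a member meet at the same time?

6

Hiring, Research, Safety, Outreach, Ethics, Finance all conflict with each other, so at least 6 time slots are needed.
A valid assignment using 6 time slots: Hiring=2, Research=1, Safety=4, Legal=4, Outreach=5, Ethics=3, Finance=6. Each listed conflict is separated.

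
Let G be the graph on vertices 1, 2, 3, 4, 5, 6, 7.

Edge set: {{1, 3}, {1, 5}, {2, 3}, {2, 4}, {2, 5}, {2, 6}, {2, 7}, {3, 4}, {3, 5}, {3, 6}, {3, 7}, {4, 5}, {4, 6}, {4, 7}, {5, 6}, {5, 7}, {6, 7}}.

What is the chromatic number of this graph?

2, 3, 4, 5, 6, 7 are pairwise adjacent (a clique of size 6), so at least 6 colors are needed.
One proper 6-coloring: 1=c, 2=d, 3=a, 4=f, 5=b, 6=c, 7=e. Each edge has distinct colors on its endpoints.

6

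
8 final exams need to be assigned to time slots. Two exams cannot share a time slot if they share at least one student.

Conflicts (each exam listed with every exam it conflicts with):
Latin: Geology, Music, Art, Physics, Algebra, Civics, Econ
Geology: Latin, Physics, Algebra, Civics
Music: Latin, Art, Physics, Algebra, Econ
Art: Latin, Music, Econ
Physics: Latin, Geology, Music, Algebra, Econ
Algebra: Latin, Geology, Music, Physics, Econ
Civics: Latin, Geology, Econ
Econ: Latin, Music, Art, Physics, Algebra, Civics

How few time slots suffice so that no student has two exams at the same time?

5

Latin, Music, Physics, Algebra, Econ are mutually in conflict, so at least 5 time slots are needed.
5 time slots suffice: time slot 1 → {Latin}; time slot 2 → {Geology, Econ}; time slot 3 → {Art, Algebra, Civics}; time slot 4 → {Physics}; time slot 5 → {Music}. Each listed conflict is separated.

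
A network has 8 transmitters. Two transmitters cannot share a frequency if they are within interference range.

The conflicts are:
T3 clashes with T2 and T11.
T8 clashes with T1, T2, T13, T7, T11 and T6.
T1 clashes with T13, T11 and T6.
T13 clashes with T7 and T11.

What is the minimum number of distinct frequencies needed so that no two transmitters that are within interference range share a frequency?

4

T8, T1, T13, T11 pairwise conflict, so at least 4 frequencies are needed.
Using 4 frequencies: T3=1, T8=1, T1=4, T2=2, T13=3, T7=2, T11=2, T6=2. No two conflicting transmitters share a frequency.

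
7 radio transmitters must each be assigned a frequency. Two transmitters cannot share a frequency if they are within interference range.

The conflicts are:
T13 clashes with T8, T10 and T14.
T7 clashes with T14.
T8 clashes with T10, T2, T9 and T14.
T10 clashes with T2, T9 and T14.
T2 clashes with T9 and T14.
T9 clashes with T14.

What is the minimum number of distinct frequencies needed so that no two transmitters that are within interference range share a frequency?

5

T8, T10, T2, T9, T14 pairwise conflict, so at least 5 frequencies are needed.
5 frequencies suffice: frequency 1 → {T14}; frequency 2 → {T7, T10}; frequency 3 → {T8}; frequency 4 → {T13, T2}; frequency 5 → {T9}. Every pair that conflicts lands in different frequencies.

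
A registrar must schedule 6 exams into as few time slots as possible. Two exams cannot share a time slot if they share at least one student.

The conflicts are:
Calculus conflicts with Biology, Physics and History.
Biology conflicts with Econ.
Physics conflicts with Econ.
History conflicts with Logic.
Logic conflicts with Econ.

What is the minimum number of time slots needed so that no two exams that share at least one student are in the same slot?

3

The cycle Physics-Econ-Logic-History-Calculus-Physics has odd length 5, so it cannot be 2-colored; at least 3 time slots are needed.
3 time slots suffice: time slot 1 → {Calculus, Econ}; time slot 2 → {Biology, Physics, Logic}; time slot 3 → {History}. No two conflicting exams share a time slot.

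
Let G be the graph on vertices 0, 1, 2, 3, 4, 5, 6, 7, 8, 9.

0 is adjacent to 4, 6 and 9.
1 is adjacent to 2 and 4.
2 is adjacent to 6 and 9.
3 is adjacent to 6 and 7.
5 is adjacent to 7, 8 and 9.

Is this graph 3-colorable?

Yes

The chromatic number is 3. The cycle 1-2-6-0-4-1 has odd length 5, so it cannot be 2-colored; at least 3 colors are needed.
3 colors suffice: color red → {0, 2, 3, 5}; color blue → {4, 6, 7, 8, 9}; color green → {1}.
That is already a proper 3-coloring.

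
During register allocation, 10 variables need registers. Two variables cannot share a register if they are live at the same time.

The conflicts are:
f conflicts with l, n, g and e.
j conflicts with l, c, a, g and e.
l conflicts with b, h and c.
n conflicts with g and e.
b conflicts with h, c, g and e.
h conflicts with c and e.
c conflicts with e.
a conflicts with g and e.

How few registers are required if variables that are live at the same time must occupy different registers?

l, b, h, c pairwise conflict, so at least 4 registers are needed.
4 registers suffice: register 1 → {l, g, e}; register 2 → {f, c, a}; register 3 → {j, n, b}; register 4 → {h}. Every pair that conflicts lands in different registers.

4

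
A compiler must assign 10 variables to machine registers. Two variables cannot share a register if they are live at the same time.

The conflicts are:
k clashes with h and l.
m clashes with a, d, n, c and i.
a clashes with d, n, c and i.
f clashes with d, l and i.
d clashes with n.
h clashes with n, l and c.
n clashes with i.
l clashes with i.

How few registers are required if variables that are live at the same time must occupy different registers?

m, a, n, i pairwise conflict, so at least 4 registers are needed.
Using 4 registers: k=3, m=3, a=4, f=3, d=2, h=2, n=1, l=1, c=1, i=2. No two conflicting variables share a register.

4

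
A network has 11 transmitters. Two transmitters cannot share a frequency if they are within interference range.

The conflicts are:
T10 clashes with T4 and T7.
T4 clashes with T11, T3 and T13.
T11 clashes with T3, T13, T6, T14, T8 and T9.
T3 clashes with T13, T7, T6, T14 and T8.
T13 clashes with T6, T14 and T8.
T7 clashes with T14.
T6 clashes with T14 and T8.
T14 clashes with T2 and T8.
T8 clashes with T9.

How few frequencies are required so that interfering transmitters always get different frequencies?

6

T11, T3, T13, T6, T14, T8 all conflict with each other, so at least 6 frequencies are needed.
6 frequencies suffice: frequency 1 → {T11, T7, T2}; frequency 2 → {T4, T14, T9}; frequency 3 → {T10, T3}; frequency 4 → {T8}; frequency 5 → {T13}; frequency 6 → {T6}. Each listed conflict is separated.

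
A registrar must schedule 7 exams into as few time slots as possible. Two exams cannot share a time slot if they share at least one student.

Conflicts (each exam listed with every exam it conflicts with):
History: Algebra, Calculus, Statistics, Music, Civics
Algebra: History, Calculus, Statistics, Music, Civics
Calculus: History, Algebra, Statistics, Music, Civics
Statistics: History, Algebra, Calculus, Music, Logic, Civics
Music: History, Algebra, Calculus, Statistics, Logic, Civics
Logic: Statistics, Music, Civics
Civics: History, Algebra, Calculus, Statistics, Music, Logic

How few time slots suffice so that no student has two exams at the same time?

History, Algebra, Calculus, Statistics, Music, Civics all conflict with each other, so at least 6 time slots are needed.
A valid assignment using 6 time slots: History=6, Algebra=5, Calculus=4, Statistics=3, Music=1, Logic=4, Civics=2. No two conflicting exams share a time slot.

6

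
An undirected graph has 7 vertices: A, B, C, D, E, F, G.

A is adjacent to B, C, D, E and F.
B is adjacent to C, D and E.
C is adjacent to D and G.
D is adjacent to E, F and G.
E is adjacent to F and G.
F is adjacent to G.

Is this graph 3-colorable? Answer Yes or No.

No

A, B, D, E are pairwise adjacent (a clique of size 4), so at least 4 colors are needed.
So 3 colors are not enough.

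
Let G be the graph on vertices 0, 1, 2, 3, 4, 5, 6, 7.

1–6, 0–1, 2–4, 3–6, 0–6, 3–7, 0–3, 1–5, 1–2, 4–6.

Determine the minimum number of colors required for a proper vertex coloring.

0, 1, 6 form a triangle, so at least 3 colors are needed.
One proper 3-coloring: 0=c, 1=a, 2=b, 3=a, 4=a, 5=b, 6=b, 7=b. Every edge joins two different colors.

3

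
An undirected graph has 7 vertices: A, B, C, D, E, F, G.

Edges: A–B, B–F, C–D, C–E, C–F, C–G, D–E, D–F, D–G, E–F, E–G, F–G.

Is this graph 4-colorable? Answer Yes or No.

No

C, D, E, F, G form a clique, so at least 5 colors are needed.
So 4 colors are not enough.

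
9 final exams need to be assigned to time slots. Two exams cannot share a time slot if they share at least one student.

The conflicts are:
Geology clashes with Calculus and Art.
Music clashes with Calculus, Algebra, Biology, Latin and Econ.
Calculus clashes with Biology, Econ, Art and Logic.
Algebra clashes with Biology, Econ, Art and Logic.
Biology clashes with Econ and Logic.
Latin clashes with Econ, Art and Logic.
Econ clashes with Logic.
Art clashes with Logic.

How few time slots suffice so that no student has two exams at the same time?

Calculus, Biology, Econ, Logic are mutually in conflict, so at least 4 time slots are needed.
Using 4 time slots: Geology=1, Music=1, Calculus=2, Algebra=2, Biology=4, Latin=2, Econ=3, Art=3, Logic=1. No two conflicting exams share a time slot.

4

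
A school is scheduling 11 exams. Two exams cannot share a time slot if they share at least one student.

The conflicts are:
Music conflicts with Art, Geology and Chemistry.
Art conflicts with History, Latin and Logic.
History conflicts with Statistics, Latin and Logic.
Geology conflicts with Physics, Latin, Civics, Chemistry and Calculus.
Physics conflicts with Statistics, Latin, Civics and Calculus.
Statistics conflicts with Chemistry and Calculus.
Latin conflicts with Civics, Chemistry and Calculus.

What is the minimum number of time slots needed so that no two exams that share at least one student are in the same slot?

Geology, Physics, Latin, Civics are mutually in conflict, so at least 4 time slots are needed.
A valid assignment using 4 time slots: Music=1, Art=2, History=3, Geology=2, Physics=3, Statistics=1, Latin=1, Civics=4, Logic=1, Chemistry=3, Calculus=4. No two conflicting exams share a time slot.

4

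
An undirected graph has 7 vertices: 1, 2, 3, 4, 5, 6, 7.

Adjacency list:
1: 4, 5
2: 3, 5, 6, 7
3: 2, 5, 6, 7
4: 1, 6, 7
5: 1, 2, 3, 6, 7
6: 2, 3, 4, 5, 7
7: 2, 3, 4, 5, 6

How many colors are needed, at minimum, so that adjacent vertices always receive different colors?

5

2, 3, 5, 6, 7 form a clique, so at least 5 colors are needed.
A valid assignment using 5 colors: 1=red, 2=yellow, 3=purple, 4=green, 5=green, 6=red, 7=blue. No two adjacent vertices share a color.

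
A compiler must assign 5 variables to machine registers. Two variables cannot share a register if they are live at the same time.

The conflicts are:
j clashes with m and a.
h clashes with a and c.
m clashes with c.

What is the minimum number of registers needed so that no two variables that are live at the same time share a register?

The cycle m-j-a-h-c-m has odd length 5, so it cannot be 2-colored; at least 3 registers are needed.
3 registers suffice: register 1 → {m, a}; register 2 → {j, c}; register 3 → {h}. Every pair that conflicts lands in different registers.

3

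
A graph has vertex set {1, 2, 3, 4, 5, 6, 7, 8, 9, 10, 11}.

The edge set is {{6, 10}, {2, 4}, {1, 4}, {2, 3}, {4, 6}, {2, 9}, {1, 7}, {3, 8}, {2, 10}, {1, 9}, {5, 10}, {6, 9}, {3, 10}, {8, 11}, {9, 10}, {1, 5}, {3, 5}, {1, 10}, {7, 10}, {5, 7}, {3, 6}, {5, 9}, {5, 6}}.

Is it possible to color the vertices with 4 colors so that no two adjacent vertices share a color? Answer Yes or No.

The chromatic number is 4. 3, 5, 6, 10 are pairwise adjacent (a clique of size 4), so at least 4 colors are needed.
4 colors suffice: 1=d, 2=b, 3=c, 4=a, 5=b, 6=d, 7=c, 8=a, 9=c, 10=a, 11=b.
That is already a proper 4-coloring.

Yes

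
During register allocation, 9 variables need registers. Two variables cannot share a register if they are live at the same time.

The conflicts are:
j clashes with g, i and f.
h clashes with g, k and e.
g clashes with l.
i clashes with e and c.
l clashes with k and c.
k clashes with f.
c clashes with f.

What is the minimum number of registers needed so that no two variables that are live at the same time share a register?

The cycle j-g-h-k-f-j has odd length 5, so it cannot be 2-colored; at least 3 registers are needed.
3 registers suffice: register 1 → {h, i, l, f}; register 2 → {g, k, e, c}; register 3 → {j}. Every pair that conflicts lands in different registers.

3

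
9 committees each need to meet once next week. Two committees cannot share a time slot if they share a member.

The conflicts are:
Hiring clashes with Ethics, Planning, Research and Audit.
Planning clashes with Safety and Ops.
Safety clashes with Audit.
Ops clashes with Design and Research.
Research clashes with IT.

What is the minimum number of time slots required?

2

Ops and Design conflict, so at least 2 time slots are needed.
A valid assignment using 2 time slots: Hiring=1, Ethics=2, Planning=2, Safety=1, Ops=1, Design=2, Research=2, Audit=2, IT=1. No two conflicting committees share a time slot.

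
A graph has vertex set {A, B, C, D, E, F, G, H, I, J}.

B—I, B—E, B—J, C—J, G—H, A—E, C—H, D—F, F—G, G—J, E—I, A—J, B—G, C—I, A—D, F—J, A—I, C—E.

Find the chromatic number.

3

F, G, J form a triangle, so at least 3 colors are needed.
3 colors suffice: color red → {D, H, I, J}; color blue → {A, B, C, F}; color green → {E, G}. No two adjacent vertices share a color.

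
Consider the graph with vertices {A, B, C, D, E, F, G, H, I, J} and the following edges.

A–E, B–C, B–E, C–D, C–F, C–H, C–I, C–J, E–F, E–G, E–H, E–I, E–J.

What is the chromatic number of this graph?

2

C and J are adjacent, so at least 2 colors are needed.
A valid assignment using 2 colors: A=blue, B=blue, C=red, D=blue, E=red, F=blue, G=blue, H=blue, I=blue, J=blue. Every edge joins two different colors.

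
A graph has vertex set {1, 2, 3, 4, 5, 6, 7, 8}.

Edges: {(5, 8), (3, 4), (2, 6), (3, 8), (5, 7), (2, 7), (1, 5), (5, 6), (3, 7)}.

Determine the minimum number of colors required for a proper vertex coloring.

2

3 and 8 are adjacent, so at least 2 colors are needed.
2 colors suffice: color a → {2, 3, 5}; color b → {1, 4, 6, 7, 8}. Every edge joins two different colors.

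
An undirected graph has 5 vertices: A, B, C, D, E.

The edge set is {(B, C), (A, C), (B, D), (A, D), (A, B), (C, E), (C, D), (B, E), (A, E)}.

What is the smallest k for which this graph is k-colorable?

4

A, B, C, E form a clique, so at least 4 colors are needed.
4 colors suffice: color red → {B}; color blue → {A}; color green → {C}; color yellow → {D, E}. Each edge has distinct colors on its endpoints.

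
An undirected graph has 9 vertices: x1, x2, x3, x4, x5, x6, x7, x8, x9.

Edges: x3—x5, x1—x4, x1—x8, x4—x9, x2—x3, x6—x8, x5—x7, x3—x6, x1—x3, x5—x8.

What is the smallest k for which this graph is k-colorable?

2

x6 and x8 are adjacent, so at least 2 colors are needed.
2 colors suffice: x1=2, x2=2, x3=1, x4=1, x5=2, x6=2, x7=1, x8=1, x9=2. Each edge has distinct colors on its endpoints.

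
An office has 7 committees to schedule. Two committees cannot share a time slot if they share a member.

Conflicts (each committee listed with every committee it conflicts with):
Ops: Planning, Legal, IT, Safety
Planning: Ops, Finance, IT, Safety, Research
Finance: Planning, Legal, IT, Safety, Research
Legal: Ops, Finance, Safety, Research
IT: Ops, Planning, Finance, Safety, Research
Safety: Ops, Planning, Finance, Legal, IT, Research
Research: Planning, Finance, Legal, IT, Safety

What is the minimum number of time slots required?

Planning, Finance, IT, Safety, Research are mutually in conflict, so at least 5 time slots are needed.
5 time slots suffice: time slot 1 → {Safety}; time slot 2 → {Legal, IT}; time slot 3 → {Ops, Research}; time slot 4 → {Planning}; time slot 5 → {Finance}. Every pair that conflicts lands in different time slots.

5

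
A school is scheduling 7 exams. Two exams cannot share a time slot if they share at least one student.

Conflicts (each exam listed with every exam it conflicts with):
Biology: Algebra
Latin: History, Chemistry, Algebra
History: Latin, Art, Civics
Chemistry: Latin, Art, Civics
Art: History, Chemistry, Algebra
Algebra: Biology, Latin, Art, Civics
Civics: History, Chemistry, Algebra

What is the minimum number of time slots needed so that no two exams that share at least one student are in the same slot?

2

Chemistry and Civics conflict, so at least 2 time slots are needed.
2 time slots suffice: time slot 1 → {History, Chemistry, Algebra}; time slot 2 → {Biology, Latin, Art, Civics}. Every pair that conflicts lands in different time slots.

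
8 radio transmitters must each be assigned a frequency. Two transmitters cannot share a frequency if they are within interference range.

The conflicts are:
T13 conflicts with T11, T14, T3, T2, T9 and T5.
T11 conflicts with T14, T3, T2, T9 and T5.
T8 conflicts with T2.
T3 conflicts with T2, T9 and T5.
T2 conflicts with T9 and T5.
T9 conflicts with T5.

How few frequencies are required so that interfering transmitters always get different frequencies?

6

T13, T11, T3, T2, T9, T5 pairwise conflict, so at least 6 frequencies are needed.
6 frequencies suffice: frequency 1 → {T11, T8}; frequency 2 → {T14, T2}; frequency 3 → {T13}; frequency 4 → {T5}; frequency 5 → {T9}; frequency 6 → {T3}. Every pair that conflicts lands in different frequencies.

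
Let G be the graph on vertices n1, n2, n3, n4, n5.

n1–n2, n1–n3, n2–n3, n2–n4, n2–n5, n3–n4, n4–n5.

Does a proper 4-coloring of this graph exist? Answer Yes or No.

The chromatic number is 3. n1, n2, n3 are mutually adjacent, so at least 3 colors are needed.
One proper 3-coloring: n1=3, n2=1, n3=2, n4=3, n5=2.
Since 4 ≥ 3, a proper 4-coloring certainly exists.

Yes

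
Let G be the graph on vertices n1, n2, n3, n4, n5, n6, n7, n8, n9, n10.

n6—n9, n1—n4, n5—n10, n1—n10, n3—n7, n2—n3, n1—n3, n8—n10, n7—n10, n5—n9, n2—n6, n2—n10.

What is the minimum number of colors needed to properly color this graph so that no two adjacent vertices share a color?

3

The cycle n9-n5-n10-n2-n6-n9 has odd length 5, so it cannot be 2-colored; at least 3 colors are needed.
3 colors suffice: color 1 → {n3, n4, n6, n10}; color 2 → {n1, n2, n5, n7, n8}; color 3 → {n9}. No two adjacent vertices share a color.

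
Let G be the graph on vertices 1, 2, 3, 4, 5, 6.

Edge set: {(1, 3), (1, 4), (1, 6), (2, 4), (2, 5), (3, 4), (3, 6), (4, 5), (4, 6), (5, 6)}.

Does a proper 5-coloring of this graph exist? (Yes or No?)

Yes

The chromatic number is 4. 1, 3, 4, 6 are pairwise adjacent (a clique of size 4), so at least 4 colors are needed.
A valid assignment using 4 colors: 1=d, 2=b, 3=c, 4=a, 5=c, 6=b.
Since 5 ≥ 4, a proper 5-coloring certainly exists.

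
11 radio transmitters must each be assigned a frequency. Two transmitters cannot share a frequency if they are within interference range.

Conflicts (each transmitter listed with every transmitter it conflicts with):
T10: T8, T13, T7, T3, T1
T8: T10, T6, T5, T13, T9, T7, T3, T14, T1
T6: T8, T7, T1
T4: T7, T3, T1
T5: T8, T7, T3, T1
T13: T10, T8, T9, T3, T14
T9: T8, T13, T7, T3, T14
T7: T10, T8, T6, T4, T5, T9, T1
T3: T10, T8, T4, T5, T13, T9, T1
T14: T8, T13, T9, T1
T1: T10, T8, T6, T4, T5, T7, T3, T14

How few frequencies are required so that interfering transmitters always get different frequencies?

T8, T6, T7, T1 pairwise conflict, so at least 4 frequencies are needed.
Using 4 frequencies: T10=4, T8=1, T6=4, T4=1, T5=4, T13=2, T9=4, T7=3, T3=3, T14=3, T1=2. Every pair that conflicts lands in different frequencies.

4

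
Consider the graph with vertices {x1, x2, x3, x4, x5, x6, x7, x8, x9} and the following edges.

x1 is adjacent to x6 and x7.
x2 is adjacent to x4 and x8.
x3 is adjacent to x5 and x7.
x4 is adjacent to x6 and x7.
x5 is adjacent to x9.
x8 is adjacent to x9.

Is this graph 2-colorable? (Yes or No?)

No

The cycle x3-x7-x4-x2-x8-x9-x5-x3 has odd length 7, so it cannot be 2-colored; at least 3 colors are needed.
So 2 colors are not enough.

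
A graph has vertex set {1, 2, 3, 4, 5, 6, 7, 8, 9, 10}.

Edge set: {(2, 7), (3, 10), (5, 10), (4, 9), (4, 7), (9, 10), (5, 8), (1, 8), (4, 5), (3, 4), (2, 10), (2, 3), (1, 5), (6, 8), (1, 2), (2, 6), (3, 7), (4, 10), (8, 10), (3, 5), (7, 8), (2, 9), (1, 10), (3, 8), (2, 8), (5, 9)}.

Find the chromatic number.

4

4, 5, 9, 10 form a clique, so at least 4 colors are needed.
4 colors suffice: color a → {2, 5}; color b → {6, 7, 10}; color c → {4, 8}; color d → {1, 3, 9}. No two adjacent vertices share a color.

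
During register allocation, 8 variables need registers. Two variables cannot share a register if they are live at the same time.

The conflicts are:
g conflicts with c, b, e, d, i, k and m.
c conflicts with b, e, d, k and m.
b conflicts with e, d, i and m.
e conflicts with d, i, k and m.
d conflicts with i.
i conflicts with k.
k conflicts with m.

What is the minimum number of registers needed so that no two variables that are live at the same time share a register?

5

g, c, b, e, m are mutually in conflict, so at least 5 registers are needed.
5 registers suffice: g=2, c=3, b=4, e=1, d=5, i=3, k=4, m=5. Every pair that conflicts lands in different registers.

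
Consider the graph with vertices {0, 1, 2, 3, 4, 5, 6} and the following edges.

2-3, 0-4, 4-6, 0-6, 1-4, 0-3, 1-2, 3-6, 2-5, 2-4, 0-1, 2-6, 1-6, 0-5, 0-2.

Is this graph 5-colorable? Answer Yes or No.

The chromatic number is 5. 0, 1, 2, 4, 6 are mutually adjacent (a clique of size 5), so at least 5 colors are needed.
One proper 5-coloring: 0=a, 1=e, 2=b, 3=d, 4=d, 5=c, 6=c.
That is already a proper 5-coloring.

Yes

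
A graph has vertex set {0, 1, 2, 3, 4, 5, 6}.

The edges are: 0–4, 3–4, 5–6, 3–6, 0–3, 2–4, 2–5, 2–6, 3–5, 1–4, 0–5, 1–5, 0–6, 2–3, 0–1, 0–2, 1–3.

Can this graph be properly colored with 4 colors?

0, 2, 3, 5, 6 form a clique, so at least 5 colors are needed.
So 4 colors are not enough.

No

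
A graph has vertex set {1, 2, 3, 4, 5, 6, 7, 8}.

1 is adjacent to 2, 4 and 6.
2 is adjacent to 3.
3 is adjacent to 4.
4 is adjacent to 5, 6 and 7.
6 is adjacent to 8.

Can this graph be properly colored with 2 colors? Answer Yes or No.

No

1, 4, 6 are mutually adjacent, so at least 3 colors are needed.
So 2 colors are not enough.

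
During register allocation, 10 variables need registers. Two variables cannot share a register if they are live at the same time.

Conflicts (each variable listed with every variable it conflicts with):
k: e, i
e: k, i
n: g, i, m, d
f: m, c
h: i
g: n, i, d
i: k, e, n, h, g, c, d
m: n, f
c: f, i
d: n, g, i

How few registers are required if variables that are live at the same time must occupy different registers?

n, g, i, d pairwise conflict, so at least 4 registers are needed.
4 registers suffice: k=3, e=2, n=2, f=3, h=2, g=3, i=1, m=1, c=2, d=4. Each listed conflict is separated.

4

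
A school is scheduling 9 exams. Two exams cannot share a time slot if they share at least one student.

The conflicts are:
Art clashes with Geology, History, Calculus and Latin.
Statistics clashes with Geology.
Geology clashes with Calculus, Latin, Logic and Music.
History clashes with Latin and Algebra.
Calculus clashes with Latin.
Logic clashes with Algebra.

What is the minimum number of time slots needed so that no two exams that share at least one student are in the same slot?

4

Art, Geology, Calculus, Latin pairwise conflict, so at least 4 time slots are needed.
4 time slots suffice: time slot 1 → {Geology, History}; time slot 2 → {Statistics, Latin, Algebra, Music}; time slot 3 → {Art, Logic}; time slot 4 → {Calculus}. Every pair that conflicts lands in different time slots.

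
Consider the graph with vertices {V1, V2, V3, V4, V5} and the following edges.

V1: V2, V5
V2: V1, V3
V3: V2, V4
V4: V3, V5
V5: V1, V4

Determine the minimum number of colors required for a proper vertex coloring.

The cycle V3-V4-V5-V1-V2-V3 has odd length 5, so it cannot be 2-colored; at least 3 colors are needed.
One proper 3-coloring: V1=3, V2=2, V3=1, V4=2, V5=1. No two adjacent vertices share a color.

3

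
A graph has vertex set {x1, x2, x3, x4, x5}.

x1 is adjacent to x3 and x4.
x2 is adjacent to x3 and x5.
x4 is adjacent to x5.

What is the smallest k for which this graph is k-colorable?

3

The cycle x1-x4-x5-x2-x3-x1 has odd length 5, so it cannot be 2-colored; at least 3 colors are needed.
One proper 3-coloring: x1=blue, x2=blue, x3=red, x4=green, x5=red. No two adjacent vertices share a color.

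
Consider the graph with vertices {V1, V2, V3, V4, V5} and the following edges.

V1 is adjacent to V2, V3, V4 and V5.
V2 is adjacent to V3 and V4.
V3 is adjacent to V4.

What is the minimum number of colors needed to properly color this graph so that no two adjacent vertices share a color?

4

V1, V2, V3, V4 are mutually adjacent (a clique of size 4), so at least 4 colors are needed.
4 colors suffice: color 1 → {V1}; color 2 → {V2, V5}; color 3 → {V3}; color 4 → {V4}. Each edge has distinct colors on its endpoints.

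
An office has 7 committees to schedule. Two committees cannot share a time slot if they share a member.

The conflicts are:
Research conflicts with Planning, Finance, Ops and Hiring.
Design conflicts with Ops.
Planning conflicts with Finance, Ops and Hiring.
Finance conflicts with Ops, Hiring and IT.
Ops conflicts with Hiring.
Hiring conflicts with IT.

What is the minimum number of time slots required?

5

Research, Planning, Finance, Ops, Hiring all conflict with each other, so at least 5 time slots are needed.
A valid assignment using 5 time slots: Research=4, Design=2, Planning=5, Finance=2, Ops=1, Hiring=3, IT=1. No two conflicting committees share a time slot.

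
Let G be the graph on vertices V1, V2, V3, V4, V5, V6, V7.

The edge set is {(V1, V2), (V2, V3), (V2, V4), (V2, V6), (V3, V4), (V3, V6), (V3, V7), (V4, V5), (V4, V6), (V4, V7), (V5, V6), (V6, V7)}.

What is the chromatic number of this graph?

4

V3, V4, V6, V7 form a clique, so at least 4 colors are needed.
4 colors suffice: color 1 → {V1, V4}; color 2 → {V6}; color 3 → {V2, V5, V7}; color 4 → {V3}. Every edge joins two different colors.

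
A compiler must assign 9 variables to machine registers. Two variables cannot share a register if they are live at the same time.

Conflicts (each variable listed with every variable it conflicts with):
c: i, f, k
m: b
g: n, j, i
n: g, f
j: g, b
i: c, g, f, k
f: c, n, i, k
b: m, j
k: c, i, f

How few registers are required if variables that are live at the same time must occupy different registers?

c, i, f, k all conflict with each other, so at least 4 registers are needed.
A valid assignment using 4 registers: c=3, m=1, g=2, n=1, j=1, i=1, f=2, b=2, k=4. No two conflicting variables share a register.

4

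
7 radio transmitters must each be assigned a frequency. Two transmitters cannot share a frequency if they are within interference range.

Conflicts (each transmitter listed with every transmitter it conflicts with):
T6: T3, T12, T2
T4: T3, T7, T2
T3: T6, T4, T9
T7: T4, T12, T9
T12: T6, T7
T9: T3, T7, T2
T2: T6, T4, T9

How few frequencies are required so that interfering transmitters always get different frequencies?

3

The cycle T12-T7-T9-T2-T6-T12 has odd length 5, so it cannot be 2-colored; at least 3 frequencies are needed.
3 frequencies suffice: frequency 1 → {T6, T4, T9}; frequency 2 → {T3, T7, T2}; frequency 3 → {T12}. Each listed conflict is separated.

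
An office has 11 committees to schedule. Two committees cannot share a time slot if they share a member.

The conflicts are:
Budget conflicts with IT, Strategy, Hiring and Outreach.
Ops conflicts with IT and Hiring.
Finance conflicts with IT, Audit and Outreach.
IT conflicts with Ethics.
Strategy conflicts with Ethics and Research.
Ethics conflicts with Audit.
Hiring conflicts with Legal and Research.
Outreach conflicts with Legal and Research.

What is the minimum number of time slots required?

2

Outreach and Legal conflict, so at least 2 time slots are needed.
2 time slots suffice: time slot 1 → {IT, Strategy, Audit, Hiring, Outreach}; time slot 2 → {Budget, Ops, Finance, Ethics, Legal, Research}. Each listed conflict is separated.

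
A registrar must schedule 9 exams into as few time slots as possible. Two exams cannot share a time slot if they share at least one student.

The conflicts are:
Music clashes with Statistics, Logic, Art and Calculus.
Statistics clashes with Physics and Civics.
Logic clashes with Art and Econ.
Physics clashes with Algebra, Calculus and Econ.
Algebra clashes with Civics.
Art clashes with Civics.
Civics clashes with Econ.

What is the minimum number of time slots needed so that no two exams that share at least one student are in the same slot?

Music, Logic, Art pairwise conflict, so at least 3 time slots are needed.
Using 3 time slots: Music=1, Statistics=2, Logic=2, Physics=1, Algebra=2, Art=3, Civics=1, Calculus=2, Econ=3. No two conflicting exams share a time slot.

3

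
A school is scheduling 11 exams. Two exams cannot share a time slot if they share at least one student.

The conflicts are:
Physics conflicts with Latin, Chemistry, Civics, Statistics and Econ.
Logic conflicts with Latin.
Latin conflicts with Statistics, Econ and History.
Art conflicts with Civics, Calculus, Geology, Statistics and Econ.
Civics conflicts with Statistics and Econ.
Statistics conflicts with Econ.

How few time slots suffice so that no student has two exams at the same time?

4

Art, Civics, Statistics, Econ all conflict with each other, so at least 4 time slots are needed.
A valid assignment using 4 time slots: Physics=1, Logic=1, Latin=3, Chemistry=2, Art=1, Civics=3, Calculus=2, Geology=2, Statistics=4, Econ=2, History=1. Every pair that conflicts lands in different time slots.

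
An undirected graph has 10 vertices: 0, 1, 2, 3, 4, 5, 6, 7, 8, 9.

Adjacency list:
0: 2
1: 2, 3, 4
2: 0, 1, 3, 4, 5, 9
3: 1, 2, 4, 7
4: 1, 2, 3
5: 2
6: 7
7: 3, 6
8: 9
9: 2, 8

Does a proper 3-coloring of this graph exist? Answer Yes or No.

1, 2, 3, 4 are pairwise adjacent (a clique of size 4), so at least 4 colors are needed.
So 3 colors are not enough.

No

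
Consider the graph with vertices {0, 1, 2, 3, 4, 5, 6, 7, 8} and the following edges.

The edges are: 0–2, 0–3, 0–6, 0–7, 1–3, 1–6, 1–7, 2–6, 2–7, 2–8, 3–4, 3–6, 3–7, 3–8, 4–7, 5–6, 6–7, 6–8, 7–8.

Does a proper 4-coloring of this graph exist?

The chromatic number is 4. 0, 3, 6, 7 are pairwise adjacent (a clique of size 4), so at least 4 colors are needed.
4 colors suffice: color red → {5, 7}; color blue → {4, 6}; color green → {2, 3}; color yellow → {0, 1, 8}.
That is already a proper 4-coloring.

Yes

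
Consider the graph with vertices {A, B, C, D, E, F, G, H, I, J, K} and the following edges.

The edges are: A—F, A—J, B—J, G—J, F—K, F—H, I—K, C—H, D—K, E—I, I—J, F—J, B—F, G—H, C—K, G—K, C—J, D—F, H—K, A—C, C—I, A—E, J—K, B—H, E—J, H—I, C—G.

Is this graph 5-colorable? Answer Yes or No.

The chromatic number is 4. C, G, H, K are pairwise adjacent (a clique of size 4), so at least 4 colors are needed.
A valid assignment using 4 colors: A=2, B=2, C=3, D=1, E=3, F=3, G=4, H=1, I=4, J=1, K=2.
Since 5 ≥ 4, a proper 5-coloring certainly exists.

Yes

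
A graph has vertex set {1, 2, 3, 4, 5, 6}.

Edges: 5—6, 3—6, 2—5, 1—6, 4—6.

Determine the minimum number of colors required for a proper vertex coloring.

3 and 6 are adjacent, so at least 2 colors are needed.
2 colors suffice: color red → {2, 6}; color blue → {1, 3, 4, 5}. No two adjacent vertices share a color.

2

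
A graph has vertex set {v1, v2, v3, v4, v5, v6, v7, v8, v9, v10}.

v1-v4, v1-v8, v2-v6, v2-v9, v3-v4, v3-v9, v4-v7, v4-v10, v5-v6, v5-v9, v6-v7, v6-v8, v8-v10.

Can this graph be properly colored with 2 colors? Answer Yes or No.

The cycle v8-v1-v4-v7-v6-v8 has odd length 5, so it cannot be 2-colored; at least 3 colors are needed.
So 2 colors are not enough.

No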